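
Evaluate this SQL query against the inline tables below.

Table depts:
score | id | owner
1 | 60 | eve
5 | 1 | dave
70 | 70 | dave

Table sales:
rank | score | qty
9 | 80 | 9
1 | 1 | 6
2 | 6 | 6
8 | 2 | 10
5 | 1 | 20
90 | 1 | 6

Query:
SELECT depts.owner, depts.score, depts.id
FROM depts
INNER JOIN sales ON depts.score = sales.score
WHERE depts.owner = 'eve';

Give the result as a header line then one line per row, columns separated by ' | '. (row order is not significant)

After JOIN sales (3 rows):
depts.score | depts.id | depts.owner | sales.rank | sales.score | sales.qty
1 | 60 | eve | 1 | 1 | 6
1 | 60 | eve | 5 | 1 | 20
1 | 60 | eve | 90 | 1 | 6
After WHERE (3 rows):
depts.score | depts.id | depts.owner | sales.rank | sales.score | sales.qty
1 | 60 | eve | 1 | 1 | 6
1 | 60 | eve | 5 | 1 | 20
1 | 60 | eve | 90 | 1 | 6
After SELECT (3 rows):
depts.owner | depts.score | depts.id
eve | 1 | 60
eve | 1 | 60
eve | 1 | 60

== RESULT ==
depts.owner | depts.score | depts.id
eve | 1 | 60
eve | 1 | 60
eve | 1 | 60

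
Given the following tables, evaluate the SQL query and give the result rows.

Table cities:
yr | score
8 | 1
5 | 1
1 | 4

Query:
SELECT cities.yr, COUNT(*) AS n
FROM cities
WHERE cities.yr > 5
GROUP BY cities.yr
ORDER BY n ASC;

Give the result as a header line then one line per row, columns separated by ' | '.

After WHERE (1 rows):
cities.yr | cities.score
8 | 1
After GROUP BY (1 rows):
cities.yr | n
8 | 1
After ORDER BY (1 rows):
cities.yr | n
8 | 1

== RESULT ==
cities.yr | n
8 | 1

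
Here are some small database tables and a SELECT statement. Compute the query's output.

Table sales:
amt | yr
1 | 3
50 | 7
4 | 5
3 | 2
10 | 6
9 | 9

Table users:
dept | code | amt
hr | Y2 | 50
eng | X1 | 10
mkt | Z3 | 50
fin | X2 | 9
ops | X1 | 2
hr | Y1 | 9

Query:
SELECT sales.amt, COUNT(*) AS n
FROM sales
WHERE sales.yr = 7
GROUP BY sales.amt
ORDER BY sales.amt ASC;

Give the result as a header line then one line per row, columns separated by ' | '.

After WHERE (1 rows):
sales.amt | sales.yr
50 | 7
After GROUP BY (1 rows):
sales.amt | n
50 | 1
After ORDER BY (1 rows):
sales.amt | n
50 | 1

== RESULT ==
sales.amt | n
50 | 1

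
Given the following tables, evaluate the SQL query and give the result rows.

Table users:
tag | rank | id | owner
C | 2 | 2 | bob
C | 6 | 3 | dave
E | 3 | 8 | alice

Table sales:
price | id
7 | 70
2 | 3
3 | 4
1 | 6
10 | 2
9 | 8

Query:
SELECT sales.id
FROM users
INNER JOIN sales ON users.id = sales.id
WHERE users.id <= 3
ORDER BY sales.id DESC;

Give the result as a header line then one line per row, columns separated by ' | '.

After JOIN sales (3 rows):
users.tag | users.rank | users.id | users.owner | sales.price | sales.id
C | 2 | 2 | bob | 10 | 2
C | 6 | 3 | dave | 2 | 3
E | 3 | 8 | alice | 9 | 8
After WHERE (2 rows):
users.tag | users.rank | users.id | users.owner | sales.price | sales.id
C | 2 | 2 | bob | 10 | 2
C | 6 | 3 | dave | 2 | 3
After SELECT (2 rows):
sales.id
2
3
After ORDER BY (2 rows):
sales.id
3
2

== RESULT ==
sales.id
3
2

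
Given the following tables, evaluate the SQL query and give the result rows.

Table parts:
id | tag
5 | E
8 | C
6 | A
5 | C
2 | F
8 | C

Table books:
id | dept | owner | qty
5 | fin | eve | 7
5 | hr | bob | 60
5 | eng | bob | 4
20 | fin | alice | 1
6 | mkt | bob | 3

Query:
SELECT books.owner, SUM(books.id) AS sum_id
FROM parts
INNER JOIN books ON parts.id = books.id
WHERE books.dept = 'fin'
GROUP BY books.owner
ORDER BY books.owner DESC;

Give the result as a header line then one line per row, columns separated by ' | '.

After JOIN books (7 rows):
parts.id | parts.tag | books.id | books.dept | books.owner | books.qty
5 | E | 5 | fin | eve | 7
5 | E | 5 | hr | bob | 60
5 | E | 5 | eng | bob | 4
6 | A | 6 | mkt | bob | 3
5 | C | 5 | fin | eve | 7
5 | C | 5 | hr | bob | 60
5 | C | 5 | eng | bob | 4
After WHERE (2 rows):
parts.id | parts.tag | books.id | books.dept | books.owner | books.qty
5 | E | 5 | fin | eve | 7
5 | C | 5 | fin | eve | 7
After GROUP BY (1 rows):
books.owner | sum_id
eve | 10
After ORDER BY (1 rows):
books.owner | sum_id
eve | 10

== RESULT ==
books.owner | sum_id
eve | 10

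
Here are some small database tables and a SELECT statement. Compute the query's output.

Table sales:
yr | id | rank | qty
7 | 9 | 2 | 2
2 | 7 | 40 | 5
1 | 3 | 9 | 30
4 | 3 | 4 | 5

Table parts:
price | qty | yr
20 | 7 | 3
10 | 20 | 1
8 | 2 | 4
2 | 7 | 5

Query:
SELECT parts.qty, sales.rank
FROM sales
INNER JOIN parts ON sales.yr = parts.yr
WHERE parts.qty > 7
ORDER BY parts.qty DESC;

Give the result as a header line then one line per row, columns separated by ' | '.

== RESULT ==
parts.qty | sales.rank
20 | 9

Derivation:
After JOIN parts (2 rows):
sales.yr | sales.id | sales.rank | sales.qty | parts.price | parts.qty | parts.yr
1 | 3 | 9 | 30 | 10 | 20 | 1
4 | 3 | 4 | 5 | 8 | 2 | 4
After WHERE (1 rows):
sales.yr | sales.id | sales.rank | sales.qty | parts.price | parts.qty | parts.yr
1 | 3 | 9 | 30 | 10 | 20 | 1
After SELECT (1 rows):
parts.qty | sales.rank
20 | 9
After ORDER BY (1 rows):
parts.qty | sales.rank
20 | 9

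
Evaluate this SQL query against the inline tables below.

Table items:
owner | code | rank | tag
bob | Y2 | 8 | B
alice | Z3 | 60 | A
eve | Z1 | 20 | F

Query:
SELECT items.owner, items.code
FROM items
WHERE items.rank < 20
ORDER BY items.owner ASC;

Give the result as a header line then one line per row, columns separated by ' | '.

== RESULT ==
items.owner | items.code
bob | Y2

Derivation:
After WHERE (1 rows):
items.owner | items.code | items.rank | items.tag
bob | Y2 | 8 | B
After SELECT (1 rows):
items.owner | items.code
bob | Y2
After ORDER BY (1 rows):
items.owner | items.code
bob | Y2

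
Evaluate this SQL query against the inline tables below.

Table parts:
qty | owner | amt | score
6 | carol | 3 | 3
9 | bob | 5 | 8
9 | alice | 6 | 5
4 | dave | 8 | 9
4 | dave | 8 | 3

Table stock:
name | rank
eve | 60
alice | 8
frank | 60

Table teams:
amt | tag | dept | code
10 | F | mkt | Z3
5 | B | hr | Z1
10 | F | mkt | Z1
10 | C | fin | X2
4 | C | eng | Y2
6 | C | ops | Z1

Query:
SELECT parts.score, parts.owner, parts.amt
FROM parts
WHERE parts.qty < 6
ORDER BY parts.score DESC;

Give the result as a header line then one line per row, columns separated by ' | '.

== RESULT ==
parts.score | parts.owner | parts.amt
9 | dave | 8
3 | dave | 8

Derivation:
After WHERE (2 rows):
parts.qty | parts.owner | parts.amt | parts.score
4 | dave | 8 | 9
4 | dave | 8 | 3
After SELECT (2 rows):
parts.score | parts.owner | parts.amt
9 | dave | 8
3 | dave | 8
After ORDER BY (2 rows):
parts.score | parts.owner | parts.amt
9 | dave | 8
3 | dave | 8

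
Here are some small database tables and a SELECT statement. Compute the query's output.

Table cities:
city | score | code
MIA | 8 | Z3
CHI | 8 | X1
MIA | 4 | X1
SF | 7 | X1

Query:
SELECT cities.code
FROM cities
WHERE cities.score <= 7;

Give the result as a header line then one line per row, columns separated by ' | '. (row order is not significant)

== RESULT ==
cities.code
X1
X1

Derivation:
After WHERE (2 rows):
cities.city | cities.score | cities.code
MIA | 4 | X1
SF | 7 | X1
After SELECT (2 rows):
cities.code
X1
X1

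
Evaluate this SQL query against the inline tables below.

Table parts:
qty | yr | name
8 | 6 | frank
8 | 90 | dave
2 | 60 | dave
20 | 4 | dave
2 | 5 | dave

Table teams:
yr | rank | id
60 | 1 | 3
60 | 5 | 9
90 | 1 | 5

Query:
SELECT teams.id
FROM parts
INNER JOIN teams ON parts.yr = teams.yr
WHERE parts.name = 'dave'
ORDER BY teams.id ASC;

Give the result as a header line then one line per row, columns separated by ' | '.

After JOIN teams (3 rows):
parts.qty | parts.yr | parts.name | teams.yr | teams.rank | teams.id
8 | 90 | dave | 90 | 1 | 5
2 | 60 | dave | 60 | 1 | 3
2 | 60 | dave | 60 | 5 | 9
After WHERE (3 rows):
parts.qty | parts.yr | parts.name | teams.yr | teams.rank | teams.id
8 | 90 | dave | 90 | 1 | 5
2 | 60 | dave | 60 | 1 | 3
2 | 60 | dave | 60 | 5 | 9
After SELECT (3 rows):
teams.id
5
3
9
After ORDER BY (3 rows):
teams.id
3
5
9

== RESULT ==
teams.id
3
5
9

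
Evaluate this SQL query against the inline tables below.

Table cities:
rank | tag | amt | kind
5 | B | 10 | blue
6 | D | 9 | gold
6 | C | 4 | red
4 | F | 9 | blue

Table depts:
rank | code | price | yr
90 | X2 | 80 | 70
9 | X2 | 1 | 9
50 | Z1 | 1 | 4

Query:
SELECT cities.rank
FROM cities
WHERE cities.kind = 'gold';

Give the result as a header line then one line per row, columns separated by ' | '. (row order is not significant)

After WHERE (1 rows):
cities.rank | cities.tag | cities.amt | cities.kind
6 | D | 9 | gold
After SELECT (1 rows):
cities.rank
6

== RESULT ==
cities.rank
6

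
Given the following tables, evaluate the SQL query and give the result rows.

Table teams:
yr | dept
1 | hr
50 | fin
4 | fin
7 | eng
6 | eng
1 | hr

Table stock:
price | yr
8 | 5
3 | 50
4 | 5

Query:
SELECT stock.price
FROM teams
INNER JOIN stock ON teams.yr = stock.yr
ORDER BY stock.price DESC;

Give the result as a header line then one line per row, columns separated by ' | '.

After JOIN stock (1 rows):
teams.yr | teams.dept | stock.price | stock.yr
50 | fin | 3 | 50
After SELECT (1 rows):
stock.price
3
After ORDER BY (1 rows):
stock.price
3

== RESULT ==
stock.price
3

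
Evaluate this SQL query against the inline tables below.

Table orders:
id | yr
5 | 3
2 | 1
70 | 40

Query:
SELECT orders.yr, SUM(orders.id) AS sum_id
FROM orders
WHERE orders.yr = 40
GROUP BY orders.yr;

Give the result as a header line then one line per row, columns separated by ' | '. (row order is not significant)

== RESULT ==
orders.yr | sum_id
40 | 70

Derivation:
After WHERE (1 rows):
orders.id | orders.yr
70 | 40
After GROUP BY (1 rows):
orders.yr | sum_id
40 | 70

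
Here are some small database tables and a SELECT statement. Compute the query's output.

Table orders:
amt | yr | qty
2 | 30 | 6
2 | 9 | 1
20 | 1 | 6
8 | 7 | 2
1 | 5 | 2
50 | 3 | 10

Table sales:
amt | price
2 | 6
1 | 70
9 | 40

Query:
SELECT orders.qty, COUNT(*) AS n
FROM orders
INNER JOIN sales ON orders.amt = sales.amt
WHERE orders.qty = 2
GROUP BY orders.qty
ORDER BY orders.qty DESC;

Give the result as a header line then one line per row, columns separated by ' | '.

== RESULT ==
orders.qty | n
2 | 1

Derivation:
After JOIN sales (3 rows):
orders.amt | orders.yr | orders.qty | sales.amt | sales.price
2 | 30 | 6 | 2 | 6
2 | 9 | 1 | 2 | 6
1 | 5 | 2 | 1 | 70
After WHERE (1 rows):
orders.amt | orders.yr | orders.qty | sales.amt | sales.price
1 | 5 | 2 | 1 | 70
After GROUP BY (1 rows):
orders.qty | n
2 | 1
After ORDER BY (1 rows):
orders.qty | n
2 | 1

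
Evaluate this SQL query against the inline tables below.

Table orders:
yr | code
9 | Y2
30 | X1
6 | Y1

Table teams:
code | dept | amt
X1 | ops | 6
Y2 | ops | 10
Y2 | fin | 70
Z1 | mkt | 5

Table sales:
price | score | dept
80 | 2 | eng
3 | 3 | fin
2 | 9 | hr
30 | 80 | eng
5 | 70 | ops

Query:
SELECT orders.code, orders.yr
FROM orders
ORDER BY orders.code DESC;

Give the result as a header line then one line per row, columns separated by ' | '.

After SELECT (3 rows):
orders.code | orders.yr
Y2 | 9
X1 | 30
Y1 | 6
After ORDER BY (3 rows):
orders.code | orders.yr
Y2 | 9
Y1 | 6
X1 | 30

== RESULT ==
orders.code | orders.yr
Y2 | 9
Y1 | 6
X1 | 30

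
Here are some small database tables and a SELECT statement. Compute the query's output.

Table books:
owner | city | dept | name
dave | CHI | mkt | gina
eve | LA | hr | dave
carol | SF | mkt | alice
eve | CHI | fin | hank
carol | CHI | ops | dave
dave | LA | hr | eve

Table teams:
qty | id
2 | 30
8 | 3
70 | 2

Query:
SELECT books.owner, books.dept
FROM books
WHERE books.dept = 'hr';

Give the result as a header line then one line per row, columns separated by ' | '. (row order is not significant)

After WHERE (2 rows):
books.owner | books.city | books.dept | books.name
eve | LA | hr | dave
dave | LA | hr | eve
After SELECT (2 rows):
books.owner | books.dept
eve | hr
dave | hr

== RESULT ==
books.owner | books.dept
eve | hr
dave | hr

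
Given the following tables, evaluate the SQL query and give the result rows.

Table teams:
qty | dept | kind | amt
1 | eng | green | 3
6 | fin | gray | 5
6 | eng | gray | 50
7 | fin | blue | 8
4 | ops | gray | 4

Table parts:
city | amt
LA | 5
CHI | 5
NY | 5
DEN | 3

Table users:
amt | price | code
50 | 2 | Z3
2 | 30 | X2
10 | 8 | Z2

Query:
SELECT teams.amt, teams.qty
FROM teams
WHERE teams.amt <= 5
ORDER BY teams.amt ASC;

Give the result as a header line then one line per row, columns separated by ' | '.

== RESULT ==
teams.amt | teams.qty
3 | 1
4 | 4
5 | 6

Derivation:
After WHERE (3 rows):
teams.qty | teams.dept | teams.kind | teams.amt
1 | eng | green | 3
6 | fin | gray | 5
4 | ops | gray | 4
After SELECT (3 rows):
teams.amt | teams.qty
3 | 1
5 | 6
4 | 4
After ORDER BY (3 rows):
teams.amt | teams.qty
3 | 1
4 | 4
5 | 6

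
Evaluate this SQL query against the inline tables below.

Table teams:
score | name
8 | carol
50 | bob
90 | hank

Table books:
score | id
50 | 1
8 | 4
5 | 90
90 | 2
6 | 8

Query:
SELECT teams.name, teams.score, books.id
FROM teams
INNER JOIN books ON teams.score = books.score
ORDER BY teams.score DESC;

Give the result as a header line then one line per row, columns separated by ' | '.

== RESULT ==
teams.name | teams.score | books.id
hank | 90 | 2
bob | 50 | 1
carol | 8 | 4

Derivation:
After JOIN books (3 rows):
teams.score | teams.name | books.score | books.id
8 | carol | 8 | 4
50 | bob | 50 | 1
90 | hank | 90 | 2
After SELECT (3 rows):
teams.name | teams.score | books.id
carol | 8 | 4
bob | 50 | 1
hank | 90 | 2
After ORDER BY (3 rows):
teams.name | teams.score | books.id
hank | 90 | 2
bob | 50 | 1
carol | 8 | 4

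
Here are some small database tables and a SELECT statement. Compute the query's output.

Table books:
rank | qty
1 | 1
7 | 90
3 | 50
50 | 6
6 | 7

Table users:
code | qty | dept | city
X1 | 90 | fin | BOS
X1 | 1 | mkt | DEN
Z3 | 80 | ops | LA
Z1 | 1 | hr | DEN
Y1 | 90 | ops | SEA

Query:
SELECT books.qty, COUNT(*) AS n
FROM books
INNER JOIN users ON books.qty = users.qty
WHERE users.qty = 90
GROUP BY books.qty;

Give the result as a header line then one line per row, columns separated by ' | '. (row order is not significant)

== RESULT ==
books.qty | n
90 | 2

Derivation:
After JOIN users (4 rows):
books.rank | books.qty | users.code | users.qty | users.dept | users.city
1 | 1 | X1 | 1 | mkt | DEN
1 | 1 | Z1 | 1 | hr | DEN
7 | 90 | X1 | 90 | fin | BOS
7 | 90 | Y1 | 90 | ops | SEA
After WHERE (2 rows):
books.rank | books.qty | users.code | users.qty | users.dept | users.city
7 | 90 | X1 | 90 | fin | BOS
7 | 90 | Y1 | 90 | ops | SEA
After GROUP BY (1 rows):
books.qty | n
90 | 2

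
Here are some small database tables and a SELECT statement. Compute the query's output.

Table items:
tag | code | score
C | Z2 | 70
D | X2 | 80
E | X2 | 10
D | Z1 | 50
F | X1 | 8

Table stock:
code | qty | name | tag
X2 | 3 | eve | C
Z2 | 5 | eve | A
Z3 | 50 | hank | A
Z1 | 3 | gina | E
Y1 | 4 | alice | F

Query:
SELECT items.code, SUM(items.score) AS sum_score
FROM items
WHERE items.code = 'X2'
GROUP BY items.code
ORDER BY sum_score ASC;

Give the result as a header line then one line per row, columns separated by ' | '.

After WHERE (2 rows):
items.tag | items.code | items.score
D | X2 | 80
E | X2 | 10
After GROUP BY (1 rows):
items.code | sum_score
X2 | 90
After ORDER BY (1 rows):
items.code | sum_score
X2 | 90

== RESULT ==
items.code | sum_score
X2 | 90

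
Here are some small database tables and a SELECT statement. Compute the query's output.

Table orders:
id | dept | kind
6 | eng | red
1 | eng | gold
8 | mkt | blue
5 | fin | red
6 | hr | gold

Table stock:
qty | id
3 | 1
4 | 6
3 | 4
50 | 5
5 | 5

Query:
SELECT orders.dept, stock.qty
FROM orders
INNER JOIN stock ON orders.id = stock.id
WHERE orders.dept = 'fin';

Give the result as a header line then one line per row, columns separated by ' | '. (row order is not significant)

After JOIN stock (5 rows):
orders.id | orders.dept | orders.kind | stock.qty | stock.id
6 | eng | red | 4 | 6
1 | eng | gold | 3 | 1
5 | fin | red | 50 | 5
5 | fin | red | 5 | 5
6 | hr | gold | 4 | 6
After WHERE (2 rows):
orders.id | orders.dept | orders.kind | stock.qty | stock.id
5 | fin | red | 50 | 5
5 | fin | red | 5 | 5
After SELECT (2 rows):
orders.dept | stock.qty
fin | 50
fin | 5

== RESULT ==
orders.dept | stock.qty
fin | 50
fin | 5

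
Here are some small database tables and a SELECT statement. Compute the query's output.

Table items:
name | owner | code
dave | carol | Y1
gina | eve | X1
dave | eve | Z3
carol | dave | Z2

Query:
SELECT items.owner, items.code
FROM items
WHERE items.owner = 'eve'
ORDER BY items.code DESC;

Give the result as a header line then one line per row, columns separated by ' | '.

== RESULT ==
items.owner | items.code
eve | Z3
eve | X1

Derivation:
After WHERE (2 rows):
items.name | items.owner | items.code
gina | eve | X1
dave | eve | Z3
After SELECT (2 rows):
items.owner | items.code
eve | X1
eve | Z3
After ORDER BY (2 rows):
items.owner | items.code
eve | Z3
eve | X1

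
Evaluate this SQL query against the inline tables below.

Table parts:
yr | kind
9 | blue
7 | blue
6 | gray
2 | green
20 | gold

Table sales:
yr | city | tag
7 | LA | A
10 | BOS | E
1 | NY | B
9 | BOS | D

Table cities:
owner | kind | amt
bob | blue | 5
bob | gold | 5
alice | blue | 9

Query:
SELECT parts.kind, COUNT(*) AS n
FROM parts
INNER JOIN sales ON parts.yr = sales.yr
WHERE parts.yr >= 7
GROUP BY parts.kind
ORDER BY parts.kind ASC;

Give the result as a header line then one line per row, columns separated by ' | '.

After JOIN sales (2 rows):
parts.yr | parts.kind | sales.yr | sales.city | sales.tag
9 | blue | 9 | BOS | D
7 | blue | 7 | LA | A
After WHERE (2 rows):
parts.yr | parts.kind | sales.yr | sales.city | sales.tag
9 | blue | 9 | BOS | D
7 | blue | 7 | LA | A
After GROUP BY (1 rows):
parts.kind | n
blue | 2
After ORDER BY (1 rows):
parts.kind | n
blue | 2

== RESULT ==
parts.kind | n
blue | 2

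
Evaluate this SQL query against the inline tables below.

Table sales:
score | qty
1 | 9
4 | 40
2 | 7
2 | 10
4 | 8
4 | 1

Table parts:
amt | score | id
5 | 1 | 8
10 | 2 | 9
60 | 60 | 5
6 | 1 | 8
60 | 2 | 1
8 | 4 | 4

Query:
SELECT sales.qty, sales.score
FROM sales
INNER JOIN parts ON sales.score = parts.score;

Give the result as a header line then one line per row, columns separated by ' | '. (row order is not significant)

After JOIN parts (9 rows):
sales.score | sales.qty | parts.amt | parts.score | parts.id
1 | 9 | 5 | 1 | 8
1 | 9 | 6 | 1 | 8
4 | 40 | 8 | 4 | 4
2 | 7 | 10 | 2 | 9
2 | 7 | 60 | 2 | 1
2 | 10 | 10 | 2 | 9
2 | 10 | 60 | 2 | 1
4 | 8 | 8 | 4 | 4
4 | 1 | 8 | 4 | 4
After SELECT (9 rows):
sales.qty | sales.score
9 | 1
9 | 1
40 | 4
7 | 2
7 | 2
10 | 2
10 | 2
8 | 4
1 | 4

== RESULT ==
sales.qty | sales.score
9 | 1
9 | 1
40 | 4
7 | 2
7 | 2
10 | 2
10 | 2
8 | 4
1 | 4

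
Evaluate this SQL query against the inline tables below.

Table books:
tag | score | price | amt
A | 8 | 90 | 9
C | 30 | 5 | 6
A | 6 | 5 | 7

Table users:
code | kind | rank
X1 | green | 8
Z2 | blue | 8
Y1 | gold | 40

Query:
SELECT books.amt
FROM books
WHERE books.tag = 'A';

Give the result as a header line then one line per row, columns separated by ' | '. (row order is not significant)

After WHERE (2 rows):
books.tag | books.score | books.price | books.amt
A | 8 | 90 | 9
A | 6 | 5 | 7
After SELECT (2 rows):
books.amt
9
7

== RESULT ==
books.amt
9
7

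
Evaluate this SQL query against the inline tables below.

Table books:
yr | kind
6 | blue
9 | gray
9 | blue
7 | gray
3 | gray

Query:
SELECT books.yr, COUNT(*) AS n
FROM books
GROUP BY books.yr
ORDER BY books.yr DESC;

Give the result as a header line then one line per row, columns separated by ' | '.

After GROUP BY (4 rows):
books.yr | n
6 | 1
9 | 2
7 | 1
3 | 1
After ORDER BY (4 rows):
books.yr | n
9 | 2
7 | 1
6 | 1
3 | 1

== RESULT ==
books.yr | n
9 | 2
7 | 1
6 | 1
3 | 1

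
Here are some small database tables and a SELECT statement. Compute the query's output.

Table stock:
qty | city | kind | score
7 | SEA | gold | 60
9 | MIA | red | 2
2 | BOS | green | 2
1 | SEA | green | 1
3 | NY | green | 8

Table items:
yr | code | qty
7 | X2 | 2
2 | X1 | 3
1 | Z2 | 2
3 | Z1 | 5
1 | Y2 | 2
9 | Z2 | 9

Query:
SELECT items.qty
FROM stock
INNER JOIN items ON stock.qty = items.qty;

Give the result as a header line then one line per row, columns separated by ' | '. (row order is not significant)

== RESULT ==
items.qty
9
2
2
2
3

Derivation:
After JOIN items (5 rows):
stock.qty | stock.city | stock.kind | stock.score | items.yr | items.code | items.qty
9 | MIA | red | 2 | 9 | Z2 | 9
2 | BOS | green | 2 | 7 | X2 | 2
2 | BOS | green | 2 | 1 | Z2 | 2
2 | BOS | green | 2 | 1 | Y2 | 2
3 | NY | green | 8 | 2 | X1 | 3
After SELECT (5 rows):
items.qty
9
2
2
2
3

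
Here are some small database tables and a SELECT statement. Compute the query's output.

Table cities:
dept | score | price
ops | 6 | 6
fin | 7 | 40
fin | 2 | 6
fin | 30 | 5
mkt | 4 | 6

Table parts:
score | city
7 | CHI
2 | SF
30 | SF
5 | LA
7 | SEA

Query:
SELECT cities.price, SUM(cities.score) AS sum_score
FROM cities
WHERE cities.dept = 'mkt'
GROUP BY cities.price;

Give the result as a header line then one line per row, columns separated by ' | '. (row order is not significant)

After WHERE (1 rows):
cities.dept | cities.score | cities.price
mkt | 4 | 6
After GROUP BY (1 rows):
cities.price | sum_score
6 | 4

== RESULT ==
cities.price | sum_score
6 | 4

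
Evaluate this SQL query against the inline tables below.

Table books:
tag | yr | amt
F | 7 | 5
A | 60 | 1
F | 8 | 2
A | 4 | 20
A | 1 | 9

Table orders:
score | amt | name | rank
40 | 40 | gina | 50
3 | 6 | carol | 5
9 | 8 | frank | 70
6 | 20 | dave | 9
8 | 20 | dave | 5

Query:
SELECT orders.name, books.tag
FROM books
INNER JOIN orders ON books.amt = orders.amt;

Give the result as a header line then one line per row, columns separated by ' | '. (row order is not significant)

== RESULT ==
orders.name | books.tag
dave | A
dave | A

Derivation:
After JOIN orders (2 rows):
books.tag | books.yr | books.amt | orders.score | orders.amt | orders.name | orders.rank
A | 4 | 20 | 6 | 20 | dave | 9
A | 4 | 20 | 8 | 20 | dave | 5
After SELECT (2 rows):
orders.name | books.tag
dave | A
dave | A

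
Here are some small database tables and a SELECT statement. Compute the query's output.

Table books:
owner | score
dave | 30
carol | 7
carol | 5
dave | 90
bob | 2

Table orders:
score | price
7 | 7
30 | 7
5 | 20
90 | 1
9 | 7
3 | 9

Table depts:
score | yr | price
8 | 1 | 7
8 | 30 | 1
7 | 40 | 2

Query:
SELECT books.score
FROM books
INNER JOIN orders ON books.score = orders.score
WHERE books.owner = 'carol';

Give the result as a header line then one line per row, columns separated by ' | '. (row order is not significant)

After JOIN orders (4 rows):
books.owner | books.score | orders.score | orders.price
dave | 30 | 30 | 7
carol | 7 | 7 | 7
carol | 5 | 5 | 20
dave | 90 | 90 | 1
After WHERE (2 rows):
books.owner | books.score | orders.score | orders.price
carol | 7 | 7 | 7
carol | 5 | 5 | 20
After SELECT (2 rows):
books.score
7
5

== RESULT ==
books.score
7
5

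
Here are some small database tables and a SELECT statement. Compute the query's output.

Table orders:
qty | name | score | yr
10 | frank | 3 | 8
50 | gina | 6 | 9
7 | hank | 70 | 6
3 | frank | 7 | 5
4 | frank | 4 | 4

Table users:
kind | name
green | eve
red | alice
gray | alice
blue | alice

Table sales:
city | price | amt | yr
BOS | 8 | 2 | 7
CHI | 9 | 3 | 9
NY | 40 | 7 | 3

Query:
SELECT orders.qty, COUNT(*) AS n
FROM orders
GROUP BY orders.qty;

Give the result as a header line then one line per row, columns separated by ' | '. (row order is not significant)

After GROUP BY (5 rows):
orders.qty | n
10 | 1
50 | 1
7 | 1
3 | 1
4 | 1

== RESULT ==
orders.qty | n
10 | 1
50 | 1
7 | 1
3 | 1
4 | 1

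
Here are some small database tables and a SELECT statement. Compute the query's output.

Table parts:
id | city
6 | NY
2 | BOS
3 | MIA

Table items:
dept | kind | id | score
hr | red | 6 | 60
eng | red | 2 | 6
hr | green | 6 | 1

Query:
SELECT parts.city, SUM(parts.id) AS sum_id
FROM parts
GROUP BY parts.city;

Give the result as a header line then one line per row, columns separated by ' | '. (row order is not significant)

After GROUP BY (3 rows):
parts.city | sum_id
NY | 6
BOS | 2
MIA | 3

== RESULT ==
parts.city | sum_id
NY | 6
BOS | 2
MIA | 3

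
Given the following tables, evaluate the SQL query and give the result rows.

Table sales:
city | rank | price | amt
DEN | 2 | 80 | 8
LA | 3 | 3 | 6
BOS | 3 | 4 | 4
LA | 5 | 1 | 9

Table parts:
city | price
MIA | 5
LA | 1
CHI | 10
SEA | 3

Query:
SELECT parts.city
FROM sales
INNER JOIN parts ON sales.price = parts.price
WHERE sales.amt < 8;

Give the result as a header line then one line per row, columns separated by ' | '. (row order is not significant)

== RESULT ==
parts.city
SEA

Derivation:
After JOIN parts (2 rows):
sales.city | sales.rank | sales.price | sales.amt | parts.city | parts.price
LA | 3 | 3 | 6 | SEA | 3
LA | 5 | 1 | 9 | LA | 1
After WHERE (1 rows):
sales.city | sales.rank | sales.price | sales.amt | parts.city | parts.price
LA | 3 | 3 | 6 | SEA | 3
After SELECT (1 rows):
parts.city
SEA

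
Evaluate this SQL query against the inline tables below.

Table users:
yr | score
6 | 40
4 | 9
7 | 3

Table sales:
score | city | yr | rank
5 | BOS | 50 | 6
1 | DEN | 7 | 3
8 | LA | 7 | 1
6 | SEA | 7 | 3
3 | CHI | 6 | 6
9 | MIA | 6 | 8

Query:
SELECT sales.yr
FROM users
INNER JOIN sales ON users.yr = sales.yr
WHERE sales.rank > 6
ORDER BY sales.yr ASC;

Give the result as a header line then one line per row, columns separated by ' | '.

After JOIN sales (5 rows):
users.yr | users.score | sales.score | sales.city | sales.yr | sales.rank
6 | 40 | 3 | CHI | 6 | 6
6 | 40 | 9 | MIA | 6 | 8
7 | 3 | 1 | DEN | 7 | 3
7 | 3 | 8 | LA | 7 | 1
7 | 3 | 6 | SEA | 7 | 3
After WHERE (1 rows):
users.yr | users.score | sales.score | sales.city | sales.yr | sales.rank
6 | 40 | 9 | MIA | 6 | 8
After SELECT (1 rows):
sales.yr
6
After ORDER BY (1 rows):
sales.yr
6

== RESULT ==
sales.yr
6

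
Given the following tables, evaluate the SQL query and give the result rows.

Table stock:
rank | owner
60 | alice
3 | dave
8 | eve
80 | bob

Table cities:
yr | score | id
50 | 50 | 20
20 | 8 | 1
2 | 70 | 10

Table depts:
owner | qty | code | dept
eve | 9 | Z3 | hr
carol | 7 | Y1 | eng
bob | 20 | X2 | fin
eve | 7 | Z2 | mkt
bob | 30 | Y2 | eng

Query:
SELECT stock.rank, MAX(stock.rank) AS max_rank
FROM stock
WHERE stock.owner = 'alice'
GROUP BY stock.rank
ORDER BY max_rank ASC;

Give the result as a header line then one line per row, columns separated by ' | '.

== RESULT ==
stock.rank | max_rank
60 | 60

Derivation:
After WHERE (1 rows):
stock.rank | stock.owner
60 | alice
After GROUP BY (1 rows):
stock.rank | max_rank
60 | 60
After ORDER BY (1 rows):
stock.rank | max_rank
60 | 60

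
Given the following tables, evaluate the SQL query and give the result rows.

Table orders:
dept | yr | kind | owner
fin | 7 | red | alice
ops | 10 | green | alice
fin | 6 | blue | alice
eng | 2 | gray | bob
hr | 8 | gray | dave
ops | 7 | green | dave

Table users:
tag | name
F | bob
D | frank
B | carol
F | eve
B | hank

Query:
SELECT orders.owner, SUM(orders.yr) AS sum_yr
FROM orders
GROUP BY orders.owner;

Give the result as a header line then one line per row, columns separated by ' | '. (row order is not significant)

After GROUP BY (3 rows):
orders.owner | sum_yr
alice | 23
bob | 2
dave | 15

== RESULT ==
orders.owner | sum_yr
alice | 23
bob | 2
dave | 15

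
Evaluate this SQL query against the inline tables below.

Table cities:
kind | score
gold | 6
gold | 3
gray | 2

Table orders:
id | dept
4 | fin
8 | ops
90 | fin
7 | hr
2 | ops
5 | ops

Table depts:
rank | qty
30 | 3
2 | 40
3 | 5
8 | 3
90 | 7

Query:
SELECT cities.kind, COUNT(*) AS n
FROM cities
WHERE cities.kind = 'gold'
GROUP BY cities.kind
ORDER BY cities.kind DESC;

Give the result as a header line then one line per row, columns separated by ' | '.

After WHERE (2 rows):
cities.kind | cities.score
gold | 6
gold | 3
After GROUP BY (1 rows):
cities.kind | n
gold | 2
After ORDER BY (1 rows):
cities.kind | n
gold | 2

== RESULT ==
cities.kind | n
gold | 2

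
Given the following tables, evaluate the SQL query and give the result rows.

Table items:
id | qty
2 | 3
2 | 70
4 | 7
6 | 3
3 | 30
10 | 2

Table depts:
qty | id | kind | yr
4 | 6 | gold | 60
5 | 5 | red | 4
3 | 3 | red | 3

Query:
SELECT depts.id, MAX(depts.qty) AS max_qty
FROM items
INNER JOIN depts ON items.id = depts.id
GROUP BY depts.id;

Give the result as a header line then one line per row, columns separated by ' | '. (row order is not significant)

After JOIN depts (2 rows):
items.id | items.qty | depts.qty | depts.id | depts.kind | depts.yr
6 | 3 | 4 | 6 | gold | 60
3 | 30 | 3 | 3 | red | 3
After GROUP BY (2 rows):
depts.id | max_qty
6 | 4
3 | 3

== RESULT ==
depts.id | max_qty
6 | 4
3 | 3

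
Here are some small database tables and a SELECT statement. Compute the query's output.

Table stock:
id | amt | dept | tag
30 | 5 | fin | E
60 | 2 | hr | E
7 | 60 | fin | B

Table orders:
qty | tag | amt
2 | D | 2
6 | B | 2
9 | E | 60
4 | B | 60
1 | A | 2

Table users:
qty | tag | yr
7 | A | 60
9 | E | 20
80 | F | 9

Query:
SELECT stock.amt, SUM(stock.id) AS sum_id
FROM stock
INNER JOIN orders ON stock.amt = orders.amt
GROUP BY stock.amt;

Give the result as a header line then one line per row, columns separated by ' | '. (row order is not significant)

== RESULT ==
stock.amt | sum_id
2 | 180
60 | 14

Derivation:
After JOIN orders (5 rows):
stock.id | stock.amt | stock.dept | stock.tag | orders.qty | orders.tag | orders.amt
60 | 2 | hr | E | 2 | D | 2
60 | 2 | hr | E | 6 | B | 2
60 | 2 | hr | E | 1 | A | 2
7 | 60 | fin | B | 9 | E | 60
7 | 60 | fin | B | 4 | B | 60
After GROUP BY (2 rows):
stock.amt | sum_id
2 | 180
60 | 14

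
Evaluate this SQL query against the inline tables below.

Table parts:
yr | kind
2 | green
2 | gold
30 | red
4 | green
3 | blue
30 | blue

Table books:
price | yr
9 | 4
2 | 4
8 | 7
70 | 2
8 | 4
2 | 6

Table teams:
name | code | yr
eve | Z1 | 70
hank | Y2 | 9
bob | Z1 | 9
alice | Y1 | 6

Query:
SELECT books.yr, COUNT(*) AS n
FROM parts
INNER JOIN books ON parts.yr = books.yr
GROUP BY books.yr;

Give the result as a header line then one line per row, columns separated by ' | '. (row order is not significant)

After JOIN books (5 rows):
parts.yr | parts.kind | books.price | books.yr
2 | green | 70 | 2
2 | gold | 70 | 2
4 | green | 9 | 4
4 | green | 2 | 4
4 | green | 8 | 4
After GROUP BY (2 rows):
books.yr | n
2 | 2
4 | 3

== RESULT ==
books.yr | n
2 | 2
4 | 3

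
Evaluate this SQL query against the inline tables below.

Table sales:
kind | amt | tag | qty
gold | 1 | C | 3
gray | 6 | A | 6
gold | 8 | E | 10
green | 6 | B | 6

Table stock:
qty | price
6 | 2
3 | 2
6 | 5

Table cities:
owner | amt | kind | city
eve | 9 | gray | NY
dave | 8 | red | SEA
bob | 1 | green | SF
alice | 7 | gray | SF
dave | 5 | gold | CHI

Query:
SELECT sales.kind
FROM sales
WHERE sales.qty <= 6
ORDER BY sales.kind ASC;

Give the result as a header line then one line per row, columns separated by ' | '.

After WHERE (3 rows):
sales.kind | sales.amt | sales.tag | sales.qty
gold | 1 | C | 3
gray | 6 | A | 6
green | 6 | B | 6
After SELECT (3 rows):
sales.kind
gold
gray
green
After ORDER BY (3 rows):
sales.kind
gold
gray
green

== RESULT ==
sales.kind
gold
gray
green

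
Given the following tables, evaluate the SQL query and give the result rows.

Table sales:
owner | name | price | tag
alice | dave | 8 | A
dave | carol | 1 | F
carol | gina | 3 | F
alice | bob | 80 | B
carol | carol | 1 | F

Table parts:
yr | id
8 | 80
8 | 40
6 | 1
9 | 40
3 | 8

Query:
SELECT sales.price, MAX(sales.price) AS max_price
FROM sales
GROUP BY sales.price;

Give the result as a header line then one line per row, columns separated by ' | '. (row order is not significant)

After GROUP BY (4 rows):
sales.price | max_price
8 | 8
1 | 1
3 | 3
80 | 80

== RESULT ==
sales.price | max_price
8 | 8
1 | 1
3 | 3
80 | 80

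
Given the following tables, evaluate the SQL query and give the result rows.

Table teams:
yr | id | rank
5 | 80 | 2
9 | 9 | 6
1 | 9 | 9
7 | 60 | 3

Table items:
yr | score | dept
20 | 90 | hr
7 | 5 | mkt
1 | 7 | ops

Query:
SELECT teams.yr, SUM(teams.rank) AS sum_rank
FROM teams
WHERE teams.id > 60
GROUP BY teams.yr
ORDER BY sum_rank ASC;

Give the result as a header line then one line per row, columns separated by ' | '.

After WHERE (1 rows):
teams.yr | teams.id | teams.rank
5 | 80 | 2
After GROUP BY (1 rows):
teams.yr | sum_rank
5 | 2
After ORDER BY (1 rows):
teams.yr | sum_rank
5 | 2

== RESULT ==
teams.yr | sum_rank
5 | 2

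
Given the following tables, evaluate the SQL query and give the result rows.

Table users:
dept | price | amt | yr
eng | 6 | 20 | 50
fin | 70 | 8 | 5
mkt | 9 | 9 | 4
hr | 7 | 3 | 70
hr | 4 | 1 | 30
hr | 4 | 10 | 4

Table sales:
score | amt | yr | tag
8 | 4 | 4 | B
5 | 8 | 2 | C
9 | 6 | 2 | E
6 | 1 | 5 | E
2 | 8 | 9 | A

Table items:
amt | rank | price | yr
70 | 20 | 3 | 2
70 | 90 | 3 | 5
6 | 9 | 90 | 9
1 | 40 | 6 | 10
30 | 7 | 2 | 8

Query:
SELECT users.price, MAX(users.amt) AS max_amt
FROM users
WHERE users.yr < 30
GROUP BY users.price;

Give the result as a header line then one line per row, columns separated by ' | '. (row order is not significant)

== RESULT ==
users.price | max_amt
70 | 8
9 | 9
4 | 10

Derivation:
After WHERE (3 rows):
users.dept | users.price | users.amt | users.yr
fin | 70 | 8 | 5
mkt | 9 | 9 | 4
hr | 4 | 10 | 4
After GROUP BY (3 rows):
users.price | max_amt
70 | 8
9 | 9
4 | 10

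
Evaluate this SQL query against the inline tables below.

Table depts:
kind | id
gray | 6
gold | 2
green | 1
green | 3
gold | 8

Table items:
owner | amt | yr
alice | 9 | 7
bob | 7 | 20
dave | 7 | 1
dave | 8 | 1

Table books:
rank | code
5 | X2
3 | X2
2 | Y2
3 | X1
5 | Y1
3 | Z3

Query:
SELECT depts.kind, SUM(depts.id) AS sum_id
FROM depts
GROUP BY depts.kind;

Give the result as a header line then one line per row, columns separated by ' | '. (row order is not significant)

== RESULT ==
depts.kind | sum_id
gray | 6
gold | 10
green | 4

Derivation:
After GROUP BY (3 rows):
depts.kind | sum_id
gray | 6
gold | 10
green | 4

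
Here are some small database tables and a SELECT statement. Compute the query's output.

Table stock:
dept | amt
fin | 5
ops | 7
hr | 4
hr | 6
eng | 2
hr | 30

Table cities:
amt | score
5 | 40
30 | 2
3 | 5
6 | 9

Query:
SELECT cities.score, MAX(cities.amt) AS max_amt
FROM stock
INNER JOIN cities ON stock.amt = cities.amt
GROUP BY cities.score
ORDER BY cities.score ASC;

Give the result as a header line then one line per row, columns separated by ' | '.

After JOIN cities (3 rows):
stock.dept | stock.amt | cities.amt | cities.score
fin | 5 | 5 | 40
hr | 6 | 6 | 9
hr | 30 | 30 | 2
After GROUP BY (3 rows):
cities.score | max_amt
40 | 5
9 | 6
2 | 30
After ORDER BY (3 rows):
cities.score | max_amt
2 | 30
9 | 6
40 | 5

== RESULT ==
cities.score | max_amt
2 | 30
9 | 6
40 | 5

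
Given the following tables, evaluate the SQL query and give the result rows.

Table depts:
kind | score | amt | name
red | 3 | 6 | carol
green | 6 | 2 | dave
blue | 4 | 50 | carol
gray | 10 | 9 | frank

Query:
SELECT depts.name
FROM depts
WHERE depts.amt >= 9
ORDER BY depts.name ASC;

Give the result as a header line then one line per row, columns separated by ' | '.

== RESULT ==
depts.name
carol
frank

Derivation:
After WHERE (2 rows):
depts.kind | depts.score | depts.amt | depts.name
blue | 4 | 50 | carol
gray | 10 | 9 | frank
After SELECT (2 rows):
depts.name
carol
frank
After ORDER BY (2 rows):
depts.name
carol
frank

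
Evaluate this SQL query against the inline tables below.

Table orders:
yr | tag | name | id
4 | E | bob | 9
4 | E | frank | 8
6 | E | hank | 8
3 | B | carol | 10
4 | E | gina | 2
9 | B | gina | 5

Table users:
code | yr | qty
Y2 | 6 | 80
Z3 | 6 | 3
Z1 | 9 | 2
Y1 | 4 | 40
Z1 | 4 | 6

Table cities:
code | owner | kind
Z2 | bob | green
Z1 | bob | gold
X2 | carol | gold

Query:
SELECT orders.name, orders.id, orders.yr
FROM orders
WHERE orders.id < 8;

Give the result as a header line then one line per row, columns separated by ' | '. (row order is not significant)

After WHERE (2 rows):
orders.yr | orders.tag | orders.name | orders.id
4 | E | gina | 2
9 | B | gina | 5
After SELECT (2 rows):
orders.name | orders.id | orders.yr
gina | 2 | 4
gina | 5 | 9

== RESULT ==
orders.name | orders.id | orders.yr
gina | 2 | 4
gina | 5 | 9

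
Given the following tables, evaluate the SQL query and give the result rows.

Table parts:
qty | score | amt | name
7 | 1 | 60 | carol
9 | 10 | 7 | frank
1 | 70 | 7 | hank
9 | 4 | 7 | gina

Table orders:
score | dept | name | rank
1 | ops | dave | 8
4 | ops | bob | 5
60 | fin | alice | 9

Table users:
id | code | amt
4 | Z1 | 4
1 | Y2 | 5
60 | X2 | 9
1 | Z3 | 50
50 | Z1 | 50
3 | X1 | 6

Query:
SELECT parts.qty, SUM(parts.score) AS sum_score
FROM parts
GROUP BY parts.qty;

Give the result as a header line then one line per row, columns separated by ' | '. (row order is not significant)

== RESULT ==
parts.qty | sum_score
7 | 1
9 | 14
1 | 70

Derivation:
After GROUP BY (3 rows):
parts.qty | sum_score
7 | 1
9 | 14
1 | 70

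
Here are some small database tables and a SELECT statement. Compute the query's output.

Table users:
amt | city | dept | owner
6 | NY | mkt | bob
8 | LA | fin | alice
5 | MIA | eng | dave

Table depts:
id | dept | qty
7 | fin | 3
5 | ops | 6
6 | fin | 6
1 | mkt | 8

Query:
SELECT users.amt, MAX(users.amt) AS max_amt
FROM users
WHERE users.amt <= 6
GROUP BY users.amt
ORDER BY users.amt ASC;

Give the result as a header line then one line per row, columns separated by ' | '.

== RESULT ==
users.amt | max_amt
5 | 5
6 | 6

Derivation:
After WHERE (2 rows):
users.amt | users.city | users.dept | users.owner
6 | NY | mkt | bob
5 | MIA | eng | dave
After GROUP BY (2 rows):
users.amt | max_amt
6 | 6
5 | 5
After ORDER BY (2 rows):
users.amt | max_amt
5 | 5
6 | 6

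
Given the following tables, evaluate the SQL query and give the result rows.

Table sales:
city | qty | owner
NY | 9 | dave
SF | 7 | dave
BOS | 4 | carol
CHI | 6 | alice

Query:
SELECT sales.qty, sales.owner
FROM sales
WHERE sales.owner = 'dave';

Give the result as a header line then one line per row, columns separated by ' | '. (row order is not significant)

== RESULT ==
sales.qty | sales.owner
9 | dave
7 | dave

Derivation:
After WHERE (2 rows):
sales.city | sales.qty | sales.owner
NY | 9 | dave
SF | 7 | dave
After SELECT (2 rows):
sales.qty | sales.owner
9 | dave
7 | dave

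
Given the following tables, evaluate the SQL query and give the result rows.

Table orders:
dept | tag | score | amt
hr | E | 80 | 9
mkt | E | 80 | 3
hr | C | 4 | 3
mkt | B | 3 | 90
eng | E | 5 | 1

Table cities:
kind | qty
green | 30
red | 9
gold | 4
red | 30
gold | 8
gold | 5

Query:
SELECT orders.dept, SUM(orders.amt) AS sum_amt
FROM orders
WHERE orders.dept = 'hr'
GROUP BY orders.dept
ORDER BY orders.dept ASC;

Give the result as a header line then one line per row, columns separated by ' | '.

After WHERE (2 rows):
orders.dept | orders.tag | orders.score | orders.amt
hr | E | 80 | 9
hr | C | 4 | 3
After GROUP BY (1 rows):
orders.dept | sum_amt
hr | 12
After ORDER BY (1 rows):
orders.dept | sum_amt
hr | 12

== RESULT ==
orders.dept | sum_amt
hr | 12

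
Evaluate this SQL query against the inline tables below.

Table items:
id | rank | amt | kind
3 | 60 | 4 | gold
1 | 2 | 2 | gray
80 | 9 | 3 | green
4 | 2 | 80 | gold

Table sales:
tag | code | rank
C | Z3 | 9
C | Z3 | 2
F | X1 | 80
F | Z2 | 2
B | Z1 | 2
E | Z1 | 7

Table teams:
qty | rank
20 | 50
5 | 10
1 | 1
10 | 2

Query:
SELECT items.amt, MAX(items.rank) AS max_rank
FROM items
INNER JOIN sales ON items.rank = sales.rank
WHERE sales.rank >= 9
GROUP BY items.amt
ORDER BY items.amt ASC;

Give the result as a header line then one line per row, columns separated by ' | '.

== RESULT ==
items.amt | max_rank
3 | 9

Derivation:
After JOIN sales (7 rows):
items.id | items.rank | items.amt | items.kind | sales.tag | sales.code | sales.rank
1 | 2 | 2 | gray | C | Z3 | 2
1 | 2 | 2 | gray | F | Z2 | 2
1 | 2 | 2 | gray | B | Z1 | 2
80 | 9 | 3 | green | C | Z3 | 9
4 | 2 | 80 | gold | C | Z3 | 2
4 | 2 | 80 | gold | F | Z2 | 2
4 | 2 | 80 | gold | B | Z1 | 2
After WHERE (1 rows):
items.id | items.rank | items.amt | items.kind | sales.tag | sales.code | sales.rank
80 | 9 | 3 | green | C | Z3 | 9
After GROUP BY (1 rows):
items.amt | max_rank
3 | 9
After ORDER BY (1 rows):
items.amt | max_rank
3 | 9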